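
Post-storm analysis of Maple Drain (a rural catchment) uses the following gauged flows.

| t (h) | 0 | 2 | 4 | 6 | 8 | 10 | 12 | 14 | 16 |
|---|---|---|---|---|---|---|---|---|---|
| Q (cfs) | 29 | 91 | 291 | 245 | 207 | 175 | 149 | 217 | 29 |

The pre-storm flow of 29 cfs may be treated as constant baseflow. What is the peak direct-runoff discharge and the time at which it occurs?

Subtracting baseflow gives direct-runoff ordinates: 0.0, 62.0, 262.0, 216.0, 178.0, 146.0, 120.0, 188.0, 0.0 cfs.
The maximum is 262.0 cfs, occurring at the reading for t = 4 h.

Q_p = 262.0 cfs at t = 4 h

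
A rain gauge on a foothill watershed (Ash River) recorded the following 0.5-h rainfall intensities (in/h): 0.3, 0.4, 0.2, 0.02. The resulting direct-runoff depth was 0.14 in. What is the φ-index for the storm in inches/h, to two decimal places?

Only the 2 blocks with intensity above φ contribute runoff: 0.3, 0.4 in/h.
Σ(I−φ)·Δt = d  ⇒  (0.3+0.4 − 2φ)·0.5 = 0.14
φ = (0.7000 − 0.14/0.5) / 2 = 0.21 in/h.

φ ≈ 0.21 in/h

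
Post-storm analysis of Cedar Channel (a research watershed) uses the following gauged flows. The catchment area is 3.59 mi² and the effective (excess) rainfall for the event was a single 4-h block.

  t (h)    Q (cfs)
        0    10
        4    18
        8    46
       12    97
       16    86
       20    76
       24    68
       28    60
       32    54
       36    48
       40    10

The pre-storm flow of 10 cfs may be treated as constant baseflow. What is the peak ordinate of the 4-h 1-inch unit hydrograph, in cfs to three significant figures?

U_p ≈ 109 cfs

Direct runoff: 0.0, 8.0, 36.0, 87.0, 76.0, 66.0, 58.0, 50.0, 44.0, 38.0, 0.0 cfs; ΣQ_DR = 463.0 cfs, peak = 87.0 cfs.
Runoff depth d = ΣQ_DR·Δt / A = 463.0 × 14400 / (3.59 mi²) = 0.7994 in.
The 1-inch UH is the DRH scaled by (1 in)/d, so U_p = 87.0 × 1/0.7994 = 109 cfs.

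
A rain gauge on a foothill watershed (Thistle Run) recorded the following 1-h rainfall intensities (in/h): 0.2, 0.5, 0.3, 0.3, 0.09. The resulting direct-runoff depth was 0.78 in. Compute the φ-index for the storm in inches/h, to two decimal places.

φ ≈ 0.13 in/h

Only the 4 blocks with intensity above φ contribute runoff: 0.2, 0.5, 0.3, 0.3 in/h.
Σ(I−φ)·Δt = d  ⇒  (0.2+0.5+0.3+0.3 − 4φ)·1 = 0.78
φ = (1.300 − 0.78/1) / 4 = 0.13 in/h.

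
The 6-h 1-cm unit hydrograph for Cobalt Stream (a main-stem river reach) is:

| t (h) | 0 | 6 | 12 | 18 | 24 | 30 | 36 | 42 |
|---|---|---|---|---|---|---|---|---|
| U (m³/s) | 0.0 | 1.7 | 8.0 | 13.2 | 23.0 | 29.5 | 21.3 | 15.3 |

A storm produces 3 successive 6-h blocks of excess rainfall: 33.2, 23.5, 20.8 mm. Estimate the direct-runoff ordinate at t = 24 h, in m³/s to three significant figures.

By discrete convolution, Q_j = Σ (P_i / 10 mm) · U_{j−i}.
At t = 24 h (j=4): Q = (33.2/10)·23.0 + (23.5/10)·13.2 + (20.8/10)·8.0 = 124 m³/s.

Q ≈ 124 m³/s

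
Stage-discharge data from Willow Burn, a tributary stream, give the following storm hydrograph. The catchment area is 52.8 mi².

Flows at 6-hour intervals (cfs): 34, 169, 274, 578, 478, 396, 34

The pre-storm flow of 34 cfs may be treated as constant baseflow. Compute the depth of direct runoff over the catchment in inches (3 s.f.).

Direct runoff: 0.0, 135.0, 240.0, 544.0, 444.0, 362.0, 0.0 cfs; ΣQ_DR = 1725 cfs.
V = ΣQ_DR · Δt = 1725 × 21600 s = 3.726 × 10^7 ft³.
Over A = 52.8 mi², depth = V / A = 0.304 in.

d ≈ 0.304 in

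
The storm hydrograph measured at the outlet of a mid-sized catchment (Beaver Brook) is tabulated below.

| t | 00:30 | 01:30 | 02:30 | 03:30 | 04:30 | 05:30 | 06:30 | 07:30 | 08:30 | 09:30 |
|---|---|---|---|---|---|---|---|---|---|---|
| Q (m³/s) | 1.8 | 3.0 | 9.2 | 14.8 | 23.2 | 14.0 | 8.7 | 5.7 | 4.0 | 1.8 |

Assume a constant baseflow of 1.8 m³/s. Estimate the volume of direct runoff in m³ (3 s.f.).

Direct-runoff ordinates (Q − Q_b): 0.0, 1.2, 7.4, 13.0, 21.4, 12.2, 6.9, 3.9, 2.2, 0.0 m³/s.
ΣQ_DR = 68.20 m³/s.
With Δt = 1 h = 3600 s, V = ΣQ_DR · Δt = 68.20 × 3600 = 2.46 × 10^5 m³.

V ≈ 2.46 × 10^5 m³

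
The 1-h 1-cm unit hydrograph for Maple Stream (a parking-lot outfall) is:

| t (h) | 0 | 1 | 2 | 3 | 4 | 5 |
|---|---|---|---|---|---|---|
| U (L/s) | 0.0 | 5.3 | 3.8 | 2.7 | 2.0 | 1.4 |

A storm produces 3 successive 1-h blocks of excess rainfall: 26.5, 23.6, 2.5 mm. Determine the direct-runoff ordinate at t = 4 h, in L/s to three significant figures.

Q ≈ 12.6 L/s

By discrete convolution, Q_j = Σ (P_i / 10 mm) · U_{j−i}.
At t = 4 h (j=4): Q = (26.5/10)·2.0 + (23.6/10)·2.7 + (2.5/10)·3.8 = 12.6 L/s.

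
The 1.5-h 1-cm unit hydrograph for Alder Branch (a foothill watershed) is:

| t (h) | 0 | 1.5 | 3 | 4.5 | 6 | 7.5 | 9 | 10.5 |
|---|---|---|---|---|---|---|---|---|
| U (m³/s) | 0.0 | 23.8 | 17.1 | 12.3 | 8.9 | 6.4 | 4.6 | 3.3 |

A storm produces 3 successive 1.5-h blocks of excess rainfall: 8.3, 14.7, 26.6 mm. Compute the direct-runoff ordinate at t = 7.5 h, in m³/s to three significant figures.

Q ≈ 51.1 m³/s

By discrete convolution, Q_j = Σ (P_i / 10 mm) · U_{j−i}.
At t = 7.5 h (j=5): Q = (8.3/10)·6.4 + (14.7/10)·8.9 + (26.6/10)·12.3 = 51.1 m³/s.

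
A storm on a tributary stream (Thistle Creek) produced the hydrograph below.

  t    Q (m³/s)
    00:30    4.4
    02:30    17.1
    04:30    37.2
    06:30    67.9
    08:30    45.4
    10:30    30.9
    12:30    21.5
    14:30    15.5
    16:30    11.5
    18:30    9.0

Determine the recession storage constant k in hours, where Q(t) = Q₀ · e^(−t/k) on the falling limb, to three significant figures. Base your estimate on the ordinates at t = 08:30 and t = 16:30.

k ≈ 5.83 h

On the falling limb, Q drops from 45.4 to 11.5 m³/s between t = 08:30 and t = 16:30 (Δt = 8 h).
k = −Δt / ln(Q₂/Q₁) = −8 / ln(11.5/45.4) = 5.83 h.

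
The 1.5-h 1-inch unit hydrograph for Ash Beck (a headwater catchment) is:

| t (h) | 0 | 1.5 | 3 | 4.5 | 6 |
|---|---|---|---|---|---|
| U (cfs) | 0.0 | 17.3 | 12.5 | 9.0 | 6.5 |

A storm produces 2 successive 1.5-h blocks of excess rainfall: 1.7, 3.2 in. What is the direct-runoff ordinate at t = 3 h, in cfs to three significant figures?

By discrete convolution, Q_j = Σ (P_i / 1 in) · U_{j−i}.
At t = 3 h (j=2): Q = (1.7/1)·12.5 + (3.2/1)·17.3 = 76.6 cfs.

Q ≈ 76.6 cfs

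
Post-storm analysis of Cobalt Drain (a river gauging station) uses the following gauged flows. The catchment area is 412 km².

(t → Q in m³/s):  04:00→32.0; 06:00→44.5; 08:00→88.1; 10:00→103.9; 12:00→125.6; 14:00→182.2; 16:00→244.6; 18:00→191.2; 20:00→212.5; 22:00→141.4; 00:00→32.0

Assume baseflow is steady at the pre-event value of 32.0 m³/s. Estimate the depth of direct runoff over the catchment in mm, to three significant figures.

d ≈ 18.3 mm

Direct runoff: 0.0, 12.5, 56.1, 71.9, 93.6, 150.2, 212.6, 159.2, 180.5, 109.4, 0.0 m³/s; ΣQ_DR = 1046 m³/s.
V = ΣQ_DR · Δt = 1046 × 7200 s = 7.531 × 10^6 m³.
Over A = 412 km², depth = V / A = 18.3 mm.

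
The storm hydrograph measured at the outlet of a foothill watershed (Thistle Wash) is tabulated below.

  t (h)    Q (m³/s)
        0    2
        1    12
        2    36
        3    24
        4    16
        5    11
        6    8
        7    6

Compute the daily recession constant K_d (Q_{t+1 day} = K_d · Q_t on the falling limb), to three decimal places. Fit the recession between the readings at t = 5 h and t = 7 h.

K_d ≈ 0.001

Between t = 5 h and t = 7 h the flow falls from 11 to 6 m³/s over 2×1 h = 2 h.
Per-interval ratio K = (6/11)^(1/2) = 0.7385; K_d = K^(24/1) = 0.001.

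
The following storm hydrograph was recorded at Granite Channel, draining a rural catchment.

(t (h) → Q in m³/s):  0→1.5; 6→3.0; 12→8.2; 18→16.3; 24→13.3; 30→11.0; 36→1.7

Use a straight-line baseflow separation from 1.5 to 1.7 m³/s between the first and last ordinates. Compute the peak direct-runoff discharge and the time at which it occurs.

Q_p = 14.70 m³/s at t = 18 h

Subtracting baseflow gives direct-runoff ordinates: 0.00, 1.47, 6.63, 14.70, 11.67, 9.33, 0.00 m³/s.
The maximum is 14.70 m³/s, occurring at the reading for t = 18 h.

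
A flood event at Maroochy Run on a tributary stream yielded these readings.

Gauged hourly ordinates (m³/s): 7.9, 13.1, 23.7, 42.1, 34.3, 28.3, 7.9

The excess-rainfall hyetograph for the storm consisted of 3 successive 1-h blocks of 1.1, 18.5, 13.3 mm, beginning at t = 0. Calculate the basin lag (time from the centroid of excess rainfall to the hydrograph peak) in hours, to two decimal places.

t_L ≈ 1.13 h

Centroid of excess rainfall: t_c = Σ P_i·t̄_i / ΣP_i = 1.8708 h (block centres at 0.5, 1.5, 2.5 h).
Hydrograph peak occurs at t = 3 h, so basin lag t_L = 3 − 1.8708 = 1.13 h.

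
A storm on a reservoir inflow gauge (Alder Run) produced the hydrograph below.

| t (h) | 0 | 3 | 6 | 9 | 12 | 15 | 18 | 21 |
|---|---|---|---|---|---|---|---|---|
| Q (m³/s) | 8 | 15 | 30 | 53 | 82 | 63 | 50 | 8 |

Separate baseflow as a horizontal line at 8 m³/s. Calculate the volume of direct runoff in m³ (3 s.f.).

Direct-runoff ordinates (Q − Q_b): 0.0, 7.0, 22.0, 45.0, 74.0, 55.0, 42.0, 0.0 m³/s.
ΣQ_DR = 245.0 m³/s.
With Δt = 3 h = 10800 s, V = ΣQ_DR · Δt = 245.0 × 10800 = 2.65 × 10^6 m³.

V ≈ 2.65 × 10^6 m³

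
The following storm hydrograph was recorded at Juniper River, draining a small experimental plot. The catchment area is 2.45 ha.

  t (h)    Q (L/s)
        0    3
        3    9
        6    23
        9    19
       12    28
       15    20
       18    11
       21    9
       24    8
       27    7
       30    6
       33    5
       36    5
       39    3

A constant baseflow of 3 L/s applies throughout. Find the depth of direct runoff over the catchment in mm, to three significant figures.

Direct runoff: 0.0, 6.0, 20.0, 16.0, 25.0, 17.0, 8.0, 6.0, 5.0, 4.0, 3.0, 2.0, 2.0, 0.0 L/s; ΣQ_DR = 114.0 L/s.
V = ΣQ_DR · Δt = 114.0 × 10800 s = 1.231 × 10^6 L.
Over A = 2.45 ha, depth = V / A = 50.3 mm.

d ≈ 50.3 mm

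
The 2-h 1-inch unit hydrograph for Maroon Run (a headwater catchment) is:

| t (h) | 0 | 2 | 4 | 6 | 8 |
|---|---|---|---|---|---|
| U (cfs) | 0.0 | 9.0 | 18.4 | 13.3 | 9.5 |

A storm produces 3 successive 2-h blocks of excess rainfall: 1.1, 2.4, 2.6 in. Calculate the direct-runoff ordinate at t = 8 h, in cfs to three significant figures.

By discrete convolution, Q_j = Σ (P_i / 1 in) · U_{j−i}.
At t = 8 h (j=4): Q = (1.1/1)·9.5 + (2.4/1)·13.3 + (2.6/1)·18.4 = 90.2 cfs.

Q ≈ 90.2 cfs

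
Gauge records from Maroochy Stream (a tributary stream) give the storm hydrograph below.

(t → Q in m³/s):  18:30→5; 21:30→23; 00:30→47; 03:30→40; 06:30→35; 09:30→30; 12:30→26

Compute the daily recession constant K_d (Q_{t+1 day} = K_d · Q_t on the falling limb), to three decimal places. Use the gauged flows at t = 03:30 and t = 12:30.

K_d ≈ 0.317

Between t = 03:30 and t = 12:30 the flow falls from 40 to 26 m³/s over 3×3 h = 9 h.
Per-interval ratio K = (26/40)^(1/3) = 0.8662; K_d = K^(24/3) = 0.317.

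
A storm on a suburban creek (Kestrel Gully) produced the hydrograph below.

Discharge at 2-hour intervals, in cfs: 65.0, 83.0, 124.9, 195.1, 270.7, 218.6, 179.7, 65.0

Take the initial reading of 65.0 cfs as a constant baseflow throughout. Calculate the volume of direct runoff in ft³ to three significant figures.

V ≈ 4.91 × 10^6 ft³

Direct-runoff ordinates (Q − Q_b): 0.0, 18.0, 59.9, 130.1, 205.7, 153.6, 114.7, 0.0 cfs.
ΣQ_DR = 682.0 cfs.
With Δt = 2 h = 7200 s, V = ΣQ_DR · Δt = 682.0 × 7200 = 4.91 × 10^6 ft³.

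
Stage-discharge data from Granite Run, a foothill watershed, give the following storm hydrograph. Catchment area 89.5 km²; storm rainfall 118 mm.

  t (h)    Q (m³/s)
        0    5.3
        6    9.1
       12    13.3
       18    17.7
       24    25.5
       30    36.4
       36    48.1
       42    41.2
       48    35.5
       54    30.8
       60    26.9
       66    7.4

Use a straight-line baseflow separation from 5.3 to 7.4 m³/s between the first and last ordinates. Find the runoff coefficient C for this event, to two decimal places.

ΣQ_DR = 221.0 m³/s; V = ΣQ_DR·Δt = 4.774 × 10^6 m³.
Runoff depth d = V / A = 53.34 mm.
C = d / P = 53.34 / 118 = 0.45.

C ≈ 0.45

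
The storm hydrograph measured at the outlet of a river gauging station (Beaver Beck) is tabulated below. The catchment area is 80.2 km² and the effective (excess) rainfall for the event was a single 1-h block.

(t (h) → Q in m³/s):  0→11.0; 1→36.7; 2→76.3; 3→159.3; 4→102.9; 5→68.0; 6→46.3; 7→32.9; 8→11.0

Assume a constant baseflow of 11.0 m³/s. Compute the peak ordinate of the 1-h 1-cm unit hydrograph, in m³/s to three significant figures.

U_p ≈ 74.2 m³/s

Direct runoff: 0.0, 25.7, 65.3, 148.3, 91.9, 57.0, 35.3, 21.9, 0.0 m³/s; ΣQ_DR = 445.4 m³/s, peak = 148.3 m³/s.
Runoff depth d = ΣQ_DR·Δt / A = 445.4 × 3600 / (80.2 km²) = 19.99 mm.
The 1-cm UH is the DRH scaled by (10 mm)/d, so U_p = 148.3 × 10/19.99 = 74.2 m³/s.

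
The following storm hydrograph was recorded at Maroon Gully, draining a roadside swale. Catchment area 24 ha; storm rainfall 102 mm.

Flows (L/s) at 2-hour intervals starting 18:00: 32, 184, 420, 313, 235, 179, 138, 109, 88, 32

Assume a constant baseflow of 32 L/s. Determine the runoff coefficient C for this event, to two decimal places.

C ≈ 0.41

ΣQ_DR = 1410 L/s; V = ΣQ_DR·Δt = 1.015 × 10^7 L.
Runoff depth d = V / A = 42.30 mm.
C = d / P = 42.30 / 102 = 0.41.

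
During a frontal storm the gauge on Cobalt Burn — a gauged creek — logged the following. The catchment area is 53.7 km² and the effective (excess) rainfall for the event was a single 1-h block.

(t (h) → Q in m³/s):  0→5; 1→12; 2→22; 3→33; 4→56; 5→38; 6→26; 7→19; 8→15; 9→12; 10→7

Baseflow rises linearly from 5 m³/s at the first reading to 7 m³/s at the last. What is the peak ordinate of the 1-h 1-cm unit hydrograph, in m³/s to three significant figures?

Direct runoff: 0.00, 6.80, 16.60, 27.40, 50.20, 32.00, 19.80, 12.60, 8.40, 5.20, 0.00 m³/s; ΣQ_DR = 179.0 m³/s, peak = 50.20 m³/s.
Runoff depth d = ΣQ_DR·Δt / A = 179.0 × 3600 / (53.7 km²) = 12.00 mm.
The 1-cm UH is the DRH scaled by (10 mm)/d, so U_p = 50.20 × 10/12.00 = 41.8 m³/s.

U_p ≈ 41.8 m³/s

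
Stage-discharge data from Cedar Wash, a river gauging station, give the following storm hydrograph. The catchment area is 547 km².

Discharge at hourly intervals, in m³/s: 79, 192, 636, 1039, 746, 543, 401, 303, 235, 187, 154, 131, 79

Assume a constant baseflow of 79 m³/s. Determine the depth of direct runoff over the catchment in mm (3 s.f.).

Direct runoff: 0.0, 113.0, 557.0, 960.0, 667.0, 464.0, 322.0, 224.0, 156.0, 108.0, 75.0, 52.0, 0.0 m³/s; ΣQ_DR = 3698 m³/s.
V = ΣQ_DR · Δt = 3698 × 3600 s = 1.331 × 10^7 m³.
Over A = 547 km², depth = V / A = 24.3 mm.

d ≈ 24.3 mm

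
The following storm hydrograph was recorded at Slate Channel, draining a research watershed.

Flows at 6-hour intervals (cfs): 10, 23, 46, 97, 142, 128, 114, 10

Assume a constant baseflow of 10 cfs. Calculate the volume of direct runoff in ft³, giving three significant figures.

V ≈ 1.06 × 10^7 ft³

Direct-runoff ordinates (Q − Q_b): 0.0, 13.0, 36.0, 87.0, 132.0, 118.0, 104.0, 0.0 cfs.
ΣQ_DR = 490.0 cfs.
With Δt = 6 h = 21600 s, V = ΣQ_DR · Δt = 490.0 × 21600 = 1.06 × 10^7 ft³.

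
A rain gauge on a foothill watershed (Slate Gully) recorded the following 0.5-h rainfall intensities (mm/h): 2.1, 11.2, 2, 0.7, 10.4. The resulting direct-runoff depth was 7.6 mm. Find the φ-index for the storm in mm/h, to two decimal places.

φ ≈ 3.20 mm/h

Only the 2 blocks with intensity above φ contribute runoff: 11.2, 10.4 mm/h.
Σ(I−φ)·Δt = d  ⇒  (11.2+10.4 − 2φ)·0.5 = 7.6
φ = (21.60 − 7.6/0.5) / 2 = 3.20 mm/h.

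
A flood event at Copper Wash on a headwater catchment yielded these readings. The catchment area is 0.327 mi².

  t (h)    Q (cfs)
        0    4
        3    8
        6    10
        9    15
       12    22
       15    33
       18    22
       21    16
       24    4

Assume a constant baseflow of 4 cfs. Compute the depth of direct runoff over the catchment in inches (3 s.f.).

Direct runoff: 0.0, 4.0, 6.0, 11.0, 18.0, 29.0, 18.0, 12.0, 0.0 cfs; ΣQ_DR = 98.00 cfs.
V = ΣQ_DR · Δt = 98.00 × 10800 s = 1.058 × 10^6 ft³.
Over A = 0.327 mi², depth = V / A = 1.39 in.

d ≈ 1.39 in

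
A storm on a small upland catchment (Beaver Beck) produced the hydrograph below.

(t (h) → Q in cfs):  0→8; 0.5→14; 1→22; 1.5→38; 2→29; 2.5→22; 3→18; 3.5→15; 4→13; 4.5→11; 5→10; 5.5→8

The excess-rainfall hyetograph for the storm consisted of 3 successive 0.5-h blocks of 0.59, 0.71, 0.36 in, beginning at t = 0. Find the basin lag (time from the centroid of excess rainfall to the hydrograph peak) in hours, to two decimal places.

t_L ≈ 0.82 h

Centroid of excess rainfall: t_c = Σ P_i·t̄_i / ΣP_i = 0.6807 h (block centres at 0.25, 0.75, 1.25 h).
Hydrograph peak occurs at t = 1.5 h, so basin lag t_L = 1.5 − 0.6807 = 0.82 h.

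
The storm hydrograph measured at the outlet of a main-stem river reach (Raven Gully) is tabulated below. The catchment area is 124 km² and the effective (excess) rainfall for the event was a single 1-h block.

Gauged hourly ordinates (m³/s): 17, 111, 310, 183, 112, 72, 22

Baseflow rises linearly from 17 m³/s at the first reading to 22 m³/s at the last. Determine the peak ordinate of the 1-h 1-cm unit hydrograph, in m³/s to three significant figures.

Direct runoff: 0.00, 93.17, 291.33, 163.50, 91.67, 50.83, 0.00 m³/s; ΣQ_DR = 690.5 m³/s, peak = 291.33 m³/s.
Runoff depth d = ΣQ_DR·Δt / A = 690.5 × 3600 / (124 km²) = 20.05 mm.
The 1-cm UH is the DRH scaled by (10 mm)/d, so U_p = 291.33 × 10/20.05 = 145 m³/s.

U_p ≈ 145 m³/s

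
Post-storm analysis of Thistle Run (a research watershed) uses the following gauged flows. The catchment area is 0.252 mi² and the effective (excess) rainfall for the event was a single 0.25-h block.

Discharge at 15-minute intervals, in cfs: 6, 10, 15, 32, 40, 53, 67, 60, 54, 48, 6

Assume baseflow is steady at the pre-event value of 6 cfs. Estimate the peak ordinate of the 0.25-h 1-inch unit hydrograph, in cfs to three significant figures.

Direct runoff: 0.0, 4.0, 9.0, 26.0, 34.0, 47.0, 61.0, 54.0, 48.0, 42.0, 0.0 cfs; ΣQ_DR = 325.0 cfs, peak = 61.0 cfs.
Runoff depth d = ΣQ_DR·Δt / A = 325.0 × 900 / (0.252 mi²) = 0.4996 in.
The 1-inch UH is the DRH scaled by (1 in)/d, so U_p = 61.0 × 1/0.4996 = 122 cfs.

U_p ≈ 122 cfs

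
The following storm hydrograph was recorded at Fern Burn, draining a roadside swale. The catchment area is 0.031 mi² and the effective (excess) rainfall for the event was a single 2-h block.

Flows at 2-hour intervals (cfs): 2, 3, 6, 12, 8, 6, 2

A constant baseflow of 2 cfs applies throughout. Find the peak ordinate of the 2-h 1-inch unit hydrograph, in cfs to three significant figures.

Direct runoff: 0.0, 1.0, 4.0, 10.0, 6.0, 4.0, 0.0 cfs; ΣQ_DR = 25.00 cfs, peak = 10.0 cfs.
Runoff depth d = ΣQ_DR·Δt / A = 25.00 × 7200 / (0.031 mi²) = 2.499 in.
The 1-inch UH is the DRH scaled by (1 in)/d, so U_p = 10.0 × 1/2.499 = 4.00 cfs.

U_p ≈ 4.00 cfs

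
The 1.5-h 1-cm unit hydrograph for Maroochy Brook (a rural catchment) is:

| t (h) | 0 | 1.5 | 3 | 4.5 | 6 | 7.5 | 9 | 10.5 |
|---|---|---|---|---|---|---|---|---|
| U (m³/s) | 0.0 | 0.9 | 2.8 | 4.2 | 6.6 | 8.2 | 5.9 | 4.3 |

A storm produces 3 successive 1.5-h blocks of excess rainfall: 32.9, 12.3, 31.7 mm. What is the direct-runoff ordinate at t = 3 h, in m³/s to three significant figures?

By discrete convolution, Q_j = Σ (P_i / 10 mm) · U_{j−i}.
At t = 3 h (j=2): Q = (32.9/10)·2.8 + (12.3/10)·0.9 + (31.7/10)·0.0 = 10.3 m³/s.

Q ≈ 10.3 m³/s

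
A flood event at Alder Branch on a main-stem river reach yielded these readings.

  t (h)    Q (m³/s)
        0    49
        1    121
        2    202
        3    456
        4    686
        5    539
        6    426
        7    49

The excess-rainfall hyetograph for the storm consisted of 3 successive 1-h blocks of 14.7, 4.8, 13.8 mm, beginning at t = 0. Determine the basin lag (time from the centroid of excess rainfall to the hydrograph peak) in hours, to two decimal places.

t_L ≈ 2.53 h

Centroid of excess rainfall: t_c = Σ P_i·t̄_i / ΣP_i = 1.4730 h (block centres at 0.5, 1.5, 2.5 h).
Hydrograph peak occurs at t = 4 h, so basin lag t_L = 4 − 1.4730 = 2.53 h.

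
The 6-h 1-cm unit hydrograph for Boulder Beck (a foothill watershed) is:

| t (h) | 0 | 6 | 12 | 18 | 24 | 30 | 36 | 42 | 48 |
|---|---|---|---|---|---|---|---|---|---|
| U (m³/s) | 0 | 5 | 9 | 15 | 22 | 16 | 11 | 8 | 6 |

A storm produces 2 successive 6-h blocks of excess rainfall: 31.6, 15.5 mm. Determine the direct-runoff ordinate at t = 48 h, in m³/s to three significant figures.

Q ≈ 31.4 m³/s

By discrete convolution, Q_j = Σ (P_i / 10 mm) · U_{j−i}.
At t = 48 h (j=8): Q = (31.6/10)·6 + (15.5/10)·8 = 31.4 m³/s.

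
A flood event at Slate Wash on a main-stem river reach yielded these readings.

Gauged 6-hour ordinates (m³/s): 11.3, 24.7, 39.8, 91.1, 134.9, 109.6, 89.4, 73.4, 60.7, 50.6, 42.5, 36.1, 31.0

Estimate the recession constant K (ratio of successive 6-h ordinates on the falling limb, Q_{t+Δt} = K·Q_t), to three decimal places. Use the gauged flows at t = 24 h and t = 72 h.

K ≈ 0.832

Using the recession-limb readings at t = 24 h and t = 72 h: Q falls from 134.9 to 31.0 m³/s over 8 intervals.
K = (Q₂/Q₁)^(1/8) = (31.0/134.9)^(1/8) = 0.832.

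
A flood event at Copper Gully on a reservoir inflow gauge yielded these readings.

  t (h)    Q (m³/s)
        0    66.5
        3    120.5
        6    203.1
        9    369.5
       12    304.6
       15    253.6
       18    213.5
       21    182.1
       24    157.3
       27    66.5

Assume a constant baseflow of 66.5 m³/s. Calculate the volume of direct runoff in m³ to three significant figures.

Direct-runoff ordinates (Q − Q_b): 0.0, 54.0, 136.6, 303.0, 238.1, 187.1, 147.0, 115.6, 90.8, 0.0 m³/s.
ΣQ_DR = 1272 m³/s.
With Δt = 3 h = 10800 s, V = ΣQ_DR · Δt = 1272 × 10800 = 1.37 × 10^7 m³.

V ≈ 1.37 × 10^7 m³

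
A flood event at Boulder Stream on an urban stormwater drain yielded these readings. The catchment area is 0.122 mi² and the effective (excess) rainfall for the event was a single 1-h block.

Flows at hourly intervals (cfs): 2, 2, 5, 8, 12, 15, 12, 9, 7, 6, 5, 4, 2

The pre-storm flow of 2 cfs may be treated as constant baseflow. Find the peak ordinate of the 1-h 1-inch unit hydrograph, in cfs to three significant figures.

Direct runoff: 0.0, 0.0, 3.0, 6.0, 10.0, 13.0, 10.0, 7.0, 5.0, 4.0, 3.0, 2.0, 0.0 cfs; ΣQ_DR = 63.00 cfs, peak = 13.0 cfs.
Runoff depth d = ΣQ_DR·Δt / A = 63.00 × 3600 / (0.122 mi²) = 0.8002 in.
The 1-inch UH is the DRH scaled by (1 in)/d, so U_p = 13.0 × 1/0.8002 = 16.2 cfs.

U_p ≈ 16.2 cfs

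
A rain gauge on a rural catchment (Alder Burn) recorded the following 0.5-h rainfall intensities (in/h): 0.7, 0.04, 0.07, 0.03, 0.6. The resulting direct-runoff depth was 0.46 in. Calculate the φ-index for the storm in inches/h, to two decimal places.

φ ≈ 0.19 in/h

Only the 2 blocks with intensity above φ contribute runoff: 0.7, 0.6 in/h.
Σ(I−φ)·Δt = d  ⇒  (0.7+0.6 − 2φ)·0.5 = 0.46
φ = (1.300 − 0.46/0.5) / 2 = 0.19 in/h.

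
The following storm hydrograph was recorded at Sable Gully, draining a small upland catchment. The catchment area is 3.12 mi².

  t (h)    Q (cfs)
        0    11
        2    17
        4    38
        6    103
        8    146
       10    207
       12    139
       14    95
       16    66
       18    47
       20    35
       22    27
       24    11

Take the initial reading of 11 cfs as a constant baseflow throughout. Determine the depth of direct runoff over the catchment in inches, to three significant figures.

Direct runoff: 0.0, 6.0, 27.0, 92.0, 135.0, 196.0, 128.0, 84.0, 55.0, 36.0, 24.0, 16.0, 0.0 cfs; ΣQ_DR = 799.0 cfs.
V = ΣQ_DR · Δt = 799.0 × 7200 s = 5.753 × 10^6 ft³.
Over A = 3.12 mi², depth = V / A = 0.794 in.

d ≈ 0.794 in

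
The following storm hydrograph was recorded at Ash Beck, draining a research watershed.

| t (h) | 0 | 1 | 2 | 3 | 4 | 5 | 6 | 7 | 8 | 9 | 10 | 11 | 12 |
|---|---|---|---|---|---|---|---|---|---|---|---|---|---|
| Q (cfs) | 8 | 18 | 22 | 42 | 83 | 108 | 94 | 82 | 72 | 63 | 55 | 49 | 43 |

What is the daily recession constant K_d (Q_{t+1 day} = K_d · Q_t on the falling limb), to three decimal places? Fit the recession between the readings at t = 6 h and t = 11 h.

K_d ≈ 0.044

Between t = 6 h and t = 11 h the flow falls from 94 to 49 cfs over 5×1 h = 5 h.
Per-interval ratio K = (49/94)^(1/5) = 0.8778; K_d = K^(24/1) = 0.044.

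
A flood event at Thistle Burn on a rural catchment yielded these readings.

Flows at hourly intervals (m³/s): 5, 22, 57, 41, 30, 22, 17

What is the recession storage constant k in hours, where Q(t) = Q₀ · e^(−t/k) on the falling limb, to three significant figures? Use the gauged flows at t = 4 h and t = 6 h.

On the falling limb, Q drops from 30 to 17 m³/s between t = 4 h and t = 6 h (Δt = 2 h).
k = −Δt / ln(Q₂/Q₁) = −2 / ln(17/30) = 3.52 h.

k ≈ 3.52 h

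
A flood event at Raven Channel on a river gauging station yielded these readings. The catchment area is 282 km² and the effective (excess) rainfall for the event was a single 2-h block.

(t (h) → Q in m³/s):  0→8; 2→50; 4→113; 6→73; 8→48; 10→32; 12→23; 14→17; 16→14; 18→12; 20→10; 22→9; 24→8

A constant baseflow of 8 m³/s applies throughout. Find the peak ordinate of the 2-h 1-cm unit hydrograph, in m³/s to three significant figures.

U_p ≈ 131 m³/s

Direct runoff: 0.0, 42.0, 105.0, 65.0, 40.0, 24.0, 15.0, 9.0, 6.0, 4.0, 2.0, 1.0, 0.0 m³/s; ΣQ_DR = 313.0 m³/s, peak = 105.0 m³/s.
Runoff depth d = ΣQ_DR·Δt / A = 313.0 × 7200 / (282 km²) = 7.991 mm.
The 1-cm UH is the DRH scaled by (10 mm)/d, so U_p = 105.0 × 10/7.991 = 131 m³/s.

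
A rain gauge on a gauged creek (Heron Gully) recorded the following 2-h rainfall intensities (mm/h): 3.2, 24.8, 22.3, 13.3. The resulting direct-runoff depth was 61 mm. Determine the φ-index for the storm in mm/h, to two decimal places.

φ ≈ 9.97 mm/h

Only the 3 blocks with intensity above φ contribute runoff: 24.8, 22.3, 13.3 mm/h.
Σ(I−φ)·Δt = d  ⇒  (24.8+22.3+13.3 − 3φ)·2 = 61
φ = (60.40 − 61/2) / 3 = 9.97 mm/h.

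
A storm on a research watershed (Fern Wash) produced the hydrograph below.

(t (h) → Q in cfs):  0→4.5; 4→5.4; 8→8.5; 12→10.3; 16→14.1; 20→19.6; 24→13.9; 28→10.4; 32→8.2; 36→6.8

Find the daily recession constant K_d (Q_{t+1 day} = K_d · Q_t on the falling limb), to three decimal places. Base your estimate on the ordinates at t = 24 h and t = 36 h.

K_d ≈ 0.239

Between t = 24 h and t = 36 h the flow falls from 13.9 to 6.8 cfs over 3×4 h = 12 h.
Per-interval ratio K = (6.8/13.9)^(1/3) = 0.7879; K_d = K^(24/4) = 0.239.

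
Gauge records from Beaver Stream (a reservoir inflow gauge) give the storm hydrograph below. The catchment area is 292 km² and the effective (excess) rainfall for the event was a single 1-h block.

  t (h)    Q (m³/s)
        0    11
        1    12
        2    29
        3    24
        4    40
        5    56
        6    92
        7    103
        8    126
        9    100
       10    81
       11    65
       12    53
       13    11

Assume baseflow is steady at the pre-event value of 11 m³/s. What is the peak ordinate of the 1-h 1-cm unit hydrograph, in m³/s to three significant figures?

U_p ≈ 144 m³/s

Direct runoff: 0.0, 1.0, 18.0, 13.0, 29.0, 45.0, 81.0, 92.0, 115.0, 89.0, 70.0, 54.0, 42.0, 0.0 m³/s; ΣQ_DR = 649.0 m³/s, peak = 115.0 m³/s.
Runoff depth d = ΣQ_DR·Δt / A = 649.0 × 3600 / (292 km²) = 8.001 mm.
The 1-cm UH is the DRH scaled by (10 mm)/d, so U_p = 115.0 × 10/8.001 = 144 m³/s.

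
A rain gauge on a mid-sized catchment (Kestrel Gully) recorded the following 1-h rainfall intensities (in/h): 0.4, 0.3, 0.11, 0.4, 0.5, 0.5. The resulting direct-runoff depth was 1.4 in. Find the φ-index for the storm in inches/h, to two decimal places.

φ ≈ 0.14 in/h

Only the 5 blocks with intensity above φ contribute runoff: 0.4, 0.3, 0.4, 0.5, 0.5 in/h.
Σ(I−φ)·Δt = d  ⇒  (0.4+0.3+0.4+0.5+0.5 − 5φ)·1 = 1.4
φ = (2.100 − 1.4/1) / 5 = 0.14 in/h.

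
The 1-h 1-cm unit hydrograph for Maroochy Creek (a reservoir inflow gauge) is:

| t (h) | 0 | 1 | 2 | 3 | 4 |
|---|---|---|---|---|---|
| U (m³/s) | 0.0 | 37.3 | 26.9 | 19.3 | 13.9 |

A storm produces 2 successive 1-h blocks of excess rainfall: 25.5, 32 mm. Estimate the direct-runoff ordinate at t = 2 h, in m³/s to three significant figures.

Q ≈ 188 m³/s

By discrete convolution, Q_j = Σ (P_i / 10 mm) · U_{j−i}.
At t = 2 h (j=2): Q = (25.5/10)·26.9 + (32/10)·37.3 = 188 m³/s.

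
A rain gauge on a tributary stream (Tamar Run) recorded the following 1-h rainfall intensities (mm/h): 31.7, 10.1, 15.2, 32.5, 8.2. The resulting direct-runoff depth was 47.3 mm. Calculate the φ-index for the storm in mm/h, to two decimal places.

φ ≈ 10.70 mm/h

Only the 3 blocks with intensity above φ contribute runoff: 31.7, 15.2, 32.5 mm/h.
Σ(I−φ)·Δt = d  ⇒  (31.7+15.2+32.5 − 3φ)·1 = 47.3
φ = (79.40 − 47.3/1) / 3 = 10.70 mm/h.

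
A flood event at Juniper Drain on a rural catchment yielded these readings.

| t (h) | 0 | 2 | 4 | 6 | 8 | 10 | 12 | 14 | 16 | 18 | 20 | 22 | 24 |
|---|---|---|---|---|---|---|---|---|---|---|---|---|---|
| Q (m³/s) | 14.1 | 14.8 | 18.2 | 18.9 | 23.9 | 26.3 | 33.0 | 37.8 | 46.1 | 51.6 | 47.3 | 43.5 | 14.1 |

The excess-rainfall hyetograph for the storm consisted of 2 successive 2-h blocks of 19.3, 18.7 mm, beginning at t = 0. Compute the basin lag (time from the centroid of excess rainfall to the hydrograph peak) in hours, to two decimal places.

t_L ≈ 16.02 h

Centroid of excess rainfall: t_c = Σ P_i·t̄_i / ΣP_i = 1.9842 h (block centres at 1, 3 h).
Hydrograph peak occurs at t = 18 h, so basin lag t_L = 18 − 1.9842 = 16.02 h.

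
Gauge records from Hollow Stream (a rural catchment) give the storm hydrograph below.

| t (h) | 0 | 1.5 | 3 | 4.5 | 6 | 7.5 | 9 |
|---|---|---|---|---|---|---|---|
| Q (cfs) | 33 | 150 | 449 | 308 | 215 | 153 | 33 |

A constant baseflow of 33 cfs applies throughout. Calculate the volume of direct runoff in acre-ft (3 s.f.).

Direct-runoff ordinates (Q − Q_b): 0.0, 117.0, 416.0, 275.0, 182.0, 120.0, 0.0 cfs.
ΣQ_DR = 1110 cfs.
With Δt = 1.5 h = 5400 s, V = ΣQ_DR · Δt = 1110 × 5400 = 5.99 × 10^6 ft³ = 138 acre-ft.

V ≈ 138 acre-ft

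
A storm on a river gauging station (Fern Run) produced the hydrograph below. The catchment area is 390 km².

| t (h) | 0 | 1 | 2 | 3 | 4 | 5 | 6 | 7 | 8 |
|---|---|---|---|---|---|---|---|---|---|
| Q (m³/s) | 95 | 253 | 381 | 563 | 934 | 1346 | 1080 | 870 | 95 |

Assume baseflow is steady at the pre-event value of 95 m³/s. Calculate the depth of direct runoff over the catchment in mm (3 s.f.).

d ≈ 44.0 mm

Direct runoff: 0.0, 158.0, 286.0, 468.0, 839.0, 1251.0, 985.0, 775.0, 0.0 m³/s; ΣQ_DR = 4762 m³/s.
V = ΣQ_DR · Δt = 4762 × 3600 s = 1.714 × 10^7 m³.
Over A = 390 km², depth = V / A = 44.0 mm.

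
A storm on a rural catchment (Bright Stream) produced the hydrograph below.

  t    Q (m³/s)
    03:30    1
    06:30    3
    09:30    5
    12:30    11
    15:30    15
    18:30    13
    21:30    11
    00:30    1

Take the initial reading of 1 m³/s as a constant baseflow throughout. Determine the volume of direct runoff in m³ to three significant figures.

V ≈ 5.62 × 10^5 m³

Direct-runoff ordinates (Q − Q_b): 0.0, 2.0, 4.0, 10.0, 14.0, 12.0, 10.0, 0.0 m³/s.
ΣQ_DR = 52.00 m³/s.
With Δt = 3 h = 10800 s, V = ΣQ_DR · Δt = 52.00 × 10800 = 5.62 × 10^5 m³.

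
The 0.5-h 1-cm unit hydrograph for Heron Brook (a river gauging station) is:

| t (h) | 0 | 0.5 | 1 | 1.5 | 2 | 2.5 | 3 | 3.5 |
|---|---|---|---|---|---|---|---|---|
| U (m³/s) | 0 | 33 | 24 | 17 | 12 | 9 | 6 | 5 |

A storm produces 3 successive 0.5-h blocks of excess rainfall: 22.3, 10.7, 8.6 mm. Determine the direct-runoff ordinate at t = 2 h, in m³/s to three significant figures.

Q ≈ 65.6 m³/s

By discrete convolution, Q_j = Σ (P_i / 10 mm) · U_{j−i}.
At t = 2 h (j=4): Q = (22.3/10)·12 + (10.7/10)·17 + (8.6/10)·24 = 65.6 m³/s.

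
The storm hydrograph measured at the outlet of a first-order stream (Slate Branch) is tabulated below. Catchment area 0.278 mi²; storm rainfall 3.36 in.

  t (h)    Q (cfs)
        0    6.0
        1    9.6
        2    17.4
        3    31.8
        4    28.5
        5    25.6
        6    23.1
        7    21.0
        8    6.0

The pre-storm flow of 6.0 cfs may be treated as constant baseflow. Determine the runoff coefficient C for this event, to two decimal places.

C ≈ 0.19

ΣQ_DR = 115.0 cfs; V = ΣQ_DR·Δt = 4.140 × 10^5 ft³.
Runoff depth d = V / A = 0.6410 in.
C = d / P = 0.6410 / 3.36 = 0.19.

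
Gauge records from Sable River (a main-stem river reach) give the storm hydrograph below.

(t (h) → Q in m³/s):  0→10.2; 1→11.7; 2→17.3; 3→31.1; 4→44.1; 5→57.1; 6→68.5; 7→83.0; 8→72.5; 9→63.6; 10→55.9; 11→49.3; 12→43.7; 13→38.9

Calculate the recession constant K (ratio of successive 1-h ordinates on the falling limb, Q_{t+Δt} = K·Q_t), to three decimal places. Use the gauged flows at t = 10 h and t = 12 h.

K ≈ 0.884

Using the recession-limb readings at t = 10 h and t = 12 h: Q falls from 55.9 to 43.7 m³/s over 2 intervals.
K = (Q₂/Q₁)^(1/2) = (43.7/55.9)^(1/2) = 0.884.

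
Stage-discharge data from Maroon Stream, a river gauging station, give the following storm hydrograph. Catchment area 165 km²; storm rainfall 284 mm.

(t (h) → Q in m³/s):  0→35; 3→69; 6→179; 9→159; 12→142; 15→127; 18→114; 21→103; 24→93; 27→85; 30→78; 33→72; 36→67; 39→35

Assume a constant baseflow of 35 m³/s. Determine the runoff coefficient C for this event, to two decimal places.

ΣQ_DR = 868.0 m³/s; V = ΣQ_DR·Δt = 9.374 × 10^6 m³.
Runoff depth d = V / A = 56.81 mm.
C = d / P = 56.81 / 284 = 0.20.

C ≈ 0.20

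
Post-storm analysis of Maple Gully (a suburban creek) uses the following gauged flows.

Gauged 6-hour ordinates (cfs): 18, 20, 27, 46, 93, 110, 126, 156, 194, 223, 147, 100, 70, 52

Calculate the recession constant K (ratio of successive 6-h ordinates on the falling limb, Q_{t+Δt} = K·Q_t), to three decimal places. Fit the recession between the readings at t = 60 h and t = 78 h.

Using the recession-limb readings at t = 60 h and t = 78 h: Q falls from 147 to 52 cfs over 3 intervals.
K = (Q₂/Q₁)^(1/3) = (52/147)^(1/3) = 0.707.

K ≈ 0.707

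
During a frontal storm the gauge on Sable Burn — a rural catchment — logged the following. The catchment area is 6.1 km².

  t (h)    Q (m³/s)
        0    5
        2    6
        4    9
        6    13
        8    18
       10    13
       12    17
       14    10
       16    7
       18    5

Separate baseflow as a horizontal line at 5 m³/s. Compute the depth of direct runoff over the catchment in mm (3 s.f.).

Direct runoff: 0.0, 1.0, 4.0, 8.0, 13.0, 8.0, 12.0, 5.0, 2.0, 0.0 m³/s; ΣQ_DR = 53.00 m³/s.
V = ΣQ_DR · Δt = 53.00 × 7200 s = 3.816 × 10^5 m³.
Over A = 6.1 km², depth = V / A = 62.6 mm.

d ≈ 62.6 mm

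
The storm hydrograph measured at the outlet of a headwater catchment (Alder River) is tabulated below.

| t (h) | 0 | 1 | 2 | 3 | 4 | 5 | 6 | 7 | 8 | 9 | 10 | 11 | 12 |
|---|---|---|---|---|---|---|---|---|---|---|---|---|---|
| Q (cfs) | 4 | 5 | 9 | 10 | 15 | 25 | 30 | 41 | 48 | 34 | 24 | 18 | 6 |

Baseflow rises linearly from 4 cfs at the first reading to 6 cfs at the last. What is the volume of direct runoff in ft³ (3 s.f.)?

V ≈ 7.34 × 10^5 ft³

Direct-runoff ordinates (Q − Q_b): 0.00, 0.83, 4.67, 5.50, 10.33, 20.17, 25.00, 35.83, 42.67, 28.50, 18.33, 12.17, 0.00 cfs.
ΣQ_DR = 204.0 cfs.
With Δt = 1 h = 3600 s, V = ΣQ_DR · Δt = 204.0 × 3600 = 7.34 × 10^5 ft³.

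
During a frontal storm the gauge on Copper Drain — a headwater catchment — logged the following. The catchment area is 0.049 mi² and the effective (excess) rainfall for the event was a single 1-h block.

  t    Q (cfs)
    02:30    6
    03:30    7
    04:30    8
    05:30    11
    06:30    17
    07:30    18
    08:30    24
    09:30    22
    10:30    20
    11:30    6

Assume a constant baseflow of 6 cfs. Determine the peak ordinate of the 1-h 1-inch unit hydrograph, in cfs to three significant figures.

U_p ≈ 7.20 cfs

Direct runoff: 0.0, 1.0, 2.0, 5.0, 11.0, 12.0, 18.0, 16.0, 14.0, 0.0 cfs; ΣQ_DR = 79.00 cfs, peak = 18.0 cfs.
Runoff depth d = ΣQ_DR·Δt / A = 79.00 × 3600 / (0.049 mi²) = 2.498 in.
The 1-inch UH is the DRH scaled by (1 in)/d, so U_p = 18.0 × 1/2.498 = 7.20 cfs.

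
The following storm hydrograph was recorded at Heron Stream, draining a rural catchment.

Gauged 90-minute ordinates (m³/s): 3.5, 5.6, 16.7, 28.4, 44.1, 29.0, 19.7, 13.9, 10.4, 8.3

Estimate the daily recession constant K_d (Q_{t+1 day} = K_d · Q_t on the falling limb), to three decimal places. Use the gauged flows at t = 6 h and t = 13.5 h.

K_d ≈ 0.005

Between t = 6 h and t = 13.5 h the flow falls from 44.1 to 8.3 m³/s over 5×1.5 h = 7.5 h.
Per-interval ratio K = (8.3/44.1)^(1/5) = 0.7160; K_d = K^(24/1.5) = 0.005.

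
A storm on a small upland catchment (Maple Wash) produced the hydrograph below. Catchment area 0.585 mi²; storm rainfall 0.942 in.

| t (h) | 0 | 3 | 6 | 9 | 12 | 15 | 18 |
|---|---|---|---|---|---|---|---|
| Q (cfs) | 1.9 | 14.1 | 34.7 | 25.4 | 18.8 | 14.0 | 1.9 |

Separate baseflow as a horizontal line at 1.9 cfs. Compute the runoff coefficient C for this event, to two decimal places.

C ≈ 0.82

ΣQ_DR = 97.50 cfs; V = ΣQ_DR·Δt = 1.053 × 10^6 ft³.
Runoff depth d = V / A = 0.7748 in.
C = d / P = 0.7748 / 0.942 = 0.82.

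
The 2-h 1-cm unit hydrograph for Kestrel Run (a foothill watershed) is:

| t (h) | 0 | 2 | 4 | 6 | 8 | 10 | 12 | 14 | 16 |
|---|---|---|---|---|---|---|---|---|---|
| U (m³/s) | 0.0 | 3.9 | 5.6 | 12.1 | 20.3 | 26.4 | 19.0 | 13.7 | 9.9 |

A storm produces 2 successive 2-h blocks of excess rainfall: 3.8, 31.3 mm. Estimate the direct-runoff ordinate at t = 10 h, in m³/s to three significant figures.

By discrete convolution, Q_j = Σ (P_i / 10 mm) · U_{j−i}.
At t = 10 h (j=5): Q = (3.8/10)·26.4 + (31.3/10)·20.3 = 73.6 m³/s.

Q ≈ 73.6 m³/s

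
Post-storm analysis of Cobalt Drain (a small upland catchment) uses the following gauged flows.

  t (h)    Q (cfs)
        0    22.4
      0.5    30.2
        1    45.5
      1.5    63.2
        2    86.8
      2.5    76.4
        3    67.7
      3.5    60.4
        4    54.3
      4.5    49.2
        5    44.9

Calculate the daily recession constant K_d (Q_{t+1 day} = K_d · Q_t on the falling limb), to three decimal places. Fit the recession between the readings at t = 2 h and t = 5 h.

K_d ≈ 0.005

Between t = 2 h and t = 5 h the flow falls from 86.8 to 44.9 cfs over 6×0.5 h = 3 h.
Per-interval ratio K = (44.9/86.8)^(1/6) = 0.8960; K_d = K^(24/0.5) = 0.005.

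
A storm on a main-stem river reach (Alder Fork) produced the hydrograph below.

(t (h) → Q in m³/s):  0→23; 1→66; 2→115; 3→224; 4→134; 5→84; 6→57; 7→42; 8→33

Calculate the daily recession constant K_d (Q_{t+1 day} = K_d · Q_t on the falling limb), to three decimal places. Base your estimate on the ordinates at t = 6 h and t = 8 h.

K_d ≈ 0.001

Between t = 6 h and t = 8 h the flow falls from 57 to 33 m³/s over 2×1 h = 2 h.
Per-interval ratio K = (33/57)^(1/2) = 0.7609; K_d = K^(24/1) = 0.001.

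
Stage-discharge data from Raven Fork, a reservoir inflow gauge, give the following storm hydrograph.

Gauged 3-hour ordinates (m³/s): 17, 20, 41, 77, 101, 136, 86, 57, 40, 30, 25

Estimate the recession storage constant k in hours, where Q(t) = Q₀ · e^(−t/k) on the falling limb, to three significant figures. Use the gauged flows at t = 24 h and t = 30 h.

On the falling limb, Q drops from 40 to 25 m³/s between t = 24 h and t = 30 h (Δt = 6 h).
k = −Δt / ln(Q₂/Q₁) = −6 / ln(25/40) = 12.8 h.

k ≈ 12.8 h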